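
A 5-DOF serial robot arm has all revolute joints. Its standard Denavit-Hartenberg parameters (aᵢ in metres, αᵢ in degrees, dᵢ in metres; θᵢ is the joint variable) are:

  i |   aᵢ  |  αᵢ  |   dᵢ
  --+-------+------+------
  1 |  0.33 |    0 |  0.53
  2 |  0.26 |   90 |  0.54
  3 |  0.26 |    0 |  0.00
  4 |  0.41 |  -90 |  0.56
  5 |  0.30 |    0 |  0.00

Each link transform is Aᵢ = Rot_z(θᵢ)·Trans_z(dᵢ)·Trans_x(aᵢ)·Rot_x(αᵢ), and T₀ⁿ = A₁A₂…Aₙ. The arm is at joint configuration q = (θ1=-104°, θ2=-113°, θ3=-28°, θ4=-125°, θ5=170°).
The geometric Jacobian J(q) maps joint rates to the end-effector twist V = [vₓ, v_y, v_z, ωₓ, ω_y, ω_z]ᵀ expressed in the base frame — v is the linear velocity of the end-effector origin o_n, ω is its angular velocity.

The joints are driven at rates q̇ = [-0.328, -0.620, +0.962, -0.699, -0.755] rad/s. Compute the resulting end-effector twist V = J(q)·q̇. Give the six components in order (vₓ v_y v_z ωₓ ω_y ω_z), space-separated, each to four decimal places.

0.2896 -0.0905 0.1761 0.4320 0.0038 -0.2753

o_n = [-0.0836, 0.3186, 0.8959]
J₁: ẑ×o_n = [-0.3186, -0.0836, 0.0000], ω = ẑ
J2: z=[0.0000, 0.0000, 1.0000] o=[-0.0798, -0.3202, 0.5300] → [-0.6388, -0.0038, 0.0000, 0.0000, 0.0000, 1.0000]
J3: z=[0.6018, 0.7986, 0.0000] o=[-0.2875, -0.1637, 1.0700] → [-0.1390, 0.1048, 0.1275, 0.6018, 0.7986, 0.0000]
J4: z=[0.6018, 0.7986, 0.0000] o=[-0.4708, -0.0256, 0.9479] → [-0.0415, 0.0313, -0.1021, 0.6018, 0.7986, 0.0000]
J5: z=[-0.3626, 0.2732, -0.8910] o=[0.1579, 0.2018, 0.7618] → [0.1407, 0.2639, 0.0237, -0.3626, 0.2732, -0.8910]
V = J·q̇ = [0.2896, -0.0905, 0.1761, 0.4320, 0.0038, -0.2753]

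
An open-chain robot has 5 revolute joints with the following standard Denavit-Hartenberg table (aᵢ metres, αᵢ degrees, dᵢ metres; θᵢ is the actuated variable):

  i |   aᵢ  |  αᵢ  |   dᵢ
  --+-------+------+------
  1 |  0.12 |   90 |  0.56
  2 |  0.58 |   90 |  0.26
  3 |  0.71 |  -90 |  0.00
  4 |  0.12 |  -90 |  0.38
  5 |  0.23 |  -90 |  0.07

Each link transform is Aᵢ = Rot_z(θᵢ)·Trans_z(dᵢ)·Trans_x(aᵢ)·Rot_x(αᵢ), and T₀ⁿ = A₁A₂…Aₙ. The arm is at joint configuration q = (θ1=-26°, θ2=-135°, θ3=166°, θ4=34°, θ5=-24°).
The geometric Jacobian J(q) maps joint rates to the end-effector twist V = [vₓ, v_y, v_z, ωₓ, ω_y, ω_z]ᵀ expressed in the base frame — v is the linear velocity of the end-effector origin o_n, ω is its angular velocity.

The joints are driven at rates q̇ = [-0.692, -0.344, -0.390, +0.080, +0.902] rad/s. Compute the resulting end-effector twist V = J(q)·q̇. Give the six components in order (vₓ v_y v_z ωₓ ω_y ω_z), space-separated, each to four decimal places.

-0.3187 -0.9802 -0.1494 0.6627 0.2816 -1.8289

o_n = [0.5360, -0.2937, 0.7074]
J₁: ẑ×o_n = [0.2937, 0.5360, -0.0000], ω = ẑ
J2: z=[-0.4384, -0.8988, 0.0000] o=[0.1079, -0.0526, 0.5600] → [-0.1325, 0.0646, 0.4905, -0.4384, -0.8988, 0.0000]
J3: z=[-0.6355, 0.3100, 0.7071] o=[-0.3747, -0.1065, 0.1499] → [0.3052, 0.9983, -0.1633, -0.6355, 0.3100, 0.7071]
J4: z=[0.5791, 0.7971, 0.1711] o=[-0.0122, -0.4744, 0.6370] → [0.0252, 0.0530, -0.3323, 0.5791, 0.7971, 0.1711]
J5: z=[0.2414, 0.0328, -0.9699] o=[0.3013, -0.2439, 0.7228] → [-0.0488, -0.2239, -0.0197, 0.2414, 0.0328, -0.9699]
V = J·q̇ = [-0.3187, -0.9802, -0.1494, 0.6627, 0.2816, -1.8289]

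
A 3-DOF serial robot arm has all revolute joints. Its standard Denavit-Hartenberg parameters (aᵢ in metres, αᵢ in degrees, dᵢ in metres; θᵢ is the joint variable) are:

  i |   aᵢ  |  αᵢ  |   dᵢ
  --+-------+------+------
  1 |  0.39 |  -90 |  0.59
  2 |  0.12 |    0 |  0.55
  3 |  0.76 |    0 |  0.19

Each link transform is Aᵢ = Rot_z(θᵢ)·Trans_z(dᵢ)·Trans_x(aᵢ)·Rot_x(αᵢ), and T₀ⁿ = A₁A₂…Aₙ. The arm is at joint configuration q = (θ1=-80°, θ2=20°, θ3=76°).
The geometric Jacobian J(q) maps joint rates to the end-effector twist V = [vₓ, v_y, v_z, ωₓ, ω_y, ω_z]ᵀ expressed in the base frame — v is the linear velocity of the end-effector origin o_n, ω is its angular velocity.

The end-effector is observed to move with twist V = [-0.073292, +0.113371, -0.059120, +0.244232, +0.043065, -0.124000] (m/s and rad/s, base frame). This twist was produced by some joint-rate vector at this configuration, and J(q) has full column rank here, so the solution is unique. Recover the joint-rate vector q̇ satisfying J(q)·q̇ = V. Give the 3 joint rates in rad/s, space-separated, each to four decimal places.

-0.1240 0.6990 -0.4510

o_n = [0.8023, -0.2884, -0.2069]
J₁: ẑ×o_n = [0.2884, 0.8023, -0.0000], ω = ẑ
J2: z=[0.9848, 0.1736, 0.0000] o=[0.0677, -0.3841, 0.5900] → [-0.1384, 0.7848, -0.0333, 0.9848, 0.1736, 0.0000]
J3: z=[0.9848, 0.1736, 0.0000] o=[0.6289, -0.3996, 0.5490] → [-0.1312, 0.7444, 0.0794, 0.9848, 0.1736, 0.0000]
q̇ = J⁺·V = [-0.1240, 0.6990, -0.4510]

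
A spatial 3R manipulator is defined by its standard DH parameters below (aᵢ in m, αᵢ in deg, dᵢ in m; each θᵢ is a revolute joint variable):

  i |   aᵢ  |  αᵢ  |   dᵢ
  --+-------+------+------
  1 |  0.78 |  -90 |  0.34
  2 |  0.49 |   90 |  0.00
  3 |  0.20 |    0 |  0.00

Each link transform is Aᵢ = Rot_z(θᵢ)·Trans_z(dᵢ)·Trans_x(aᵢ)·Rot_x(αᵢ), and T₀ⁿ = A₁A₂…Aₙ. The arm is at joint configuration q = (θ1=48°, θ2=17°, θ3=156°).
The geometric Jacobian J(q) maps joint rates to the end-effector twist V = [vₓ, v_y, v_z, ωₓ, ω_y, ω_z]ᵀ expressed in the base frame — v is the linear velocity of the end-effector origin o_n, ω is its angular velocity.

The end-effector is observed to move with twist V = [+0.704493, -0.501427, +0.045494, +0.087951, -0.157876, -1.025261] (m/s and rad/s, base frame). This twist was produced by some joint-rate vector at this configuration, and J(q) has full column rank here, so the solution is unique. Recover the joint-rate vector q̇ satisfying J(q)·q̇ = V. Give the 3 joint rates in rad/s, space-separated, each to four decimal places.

o_n = [0.6581, 0.8525, 0.2502]
J₁: ẑ×o_n = [-0.8525, 0.6581, 0.0000], ω = ẑ
J2: z=[-0.7431, 0.6691, 0.0000] o=[0.5219, 0.5797, 0.3400] → [-0.0601, -0.0668, -0.2939, -0.7431, 0.6691, 0.0000]
J3: z=[0.1956, 0.2173, 0.9563] o=[0.8355, 0.9279, 0.1967] → [0.0837, -0.1801, 0.0238, 0.1956, 0.2173, 0.9563]
q̇ = J⁺·V = [-0.8340, -0.1710, -0.2000]

-0.8340 -0.1710 -0.2000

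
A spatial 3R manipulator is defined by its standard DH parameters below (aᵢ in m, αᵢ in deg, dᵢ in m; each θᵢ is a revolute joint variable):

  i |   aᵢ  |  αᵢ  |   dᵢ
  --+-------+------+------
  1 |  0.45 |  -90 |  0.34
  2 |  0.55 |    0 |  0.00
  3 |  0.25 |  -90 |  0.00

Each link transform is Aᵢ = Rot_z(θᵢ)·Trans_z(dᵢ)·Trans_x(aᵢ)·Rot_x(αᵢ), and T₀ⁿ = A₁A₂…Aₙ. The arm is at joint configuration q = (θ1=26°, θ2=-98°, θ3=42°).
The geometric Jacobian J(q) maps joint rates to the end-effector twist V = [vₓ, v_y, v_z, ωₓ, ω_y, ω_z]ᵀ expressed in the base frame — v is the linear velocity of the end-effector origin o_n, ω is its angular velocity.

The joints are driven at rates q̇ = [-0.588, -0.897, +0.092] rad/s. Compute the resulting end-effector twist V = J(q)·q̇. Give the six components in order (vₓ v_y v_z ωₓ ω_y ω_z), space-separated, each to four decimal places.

o_n = [0.4613, 0.2250, 1.0919]
J₁: ẑ×o_n = [-0.2250, 0.4613, 0.0000], ω = ẑ
J2: z=[-0.4384, 0.8988, 0.0000] o=[0.4045, 0.1973, 0.3400] → [0.6758, 0.3296, -0.0633, -0.4384, 0.8988, 0.0000]
J3: z=[-0.4384, 0.8988, 0.0000] o=[0.3357, 0.1637, 0.8846] → [0.1863, 0.0909, -0.1398, -0.4384, 0.8988, 0.0000]
V = J·q̇ = [-0.4568, -0.5586, 0.0439, 0.3529, -0.7235, -0.5880]

-0.4568 -0.5586 0.0439 0.3529 -0.7235 -0.5880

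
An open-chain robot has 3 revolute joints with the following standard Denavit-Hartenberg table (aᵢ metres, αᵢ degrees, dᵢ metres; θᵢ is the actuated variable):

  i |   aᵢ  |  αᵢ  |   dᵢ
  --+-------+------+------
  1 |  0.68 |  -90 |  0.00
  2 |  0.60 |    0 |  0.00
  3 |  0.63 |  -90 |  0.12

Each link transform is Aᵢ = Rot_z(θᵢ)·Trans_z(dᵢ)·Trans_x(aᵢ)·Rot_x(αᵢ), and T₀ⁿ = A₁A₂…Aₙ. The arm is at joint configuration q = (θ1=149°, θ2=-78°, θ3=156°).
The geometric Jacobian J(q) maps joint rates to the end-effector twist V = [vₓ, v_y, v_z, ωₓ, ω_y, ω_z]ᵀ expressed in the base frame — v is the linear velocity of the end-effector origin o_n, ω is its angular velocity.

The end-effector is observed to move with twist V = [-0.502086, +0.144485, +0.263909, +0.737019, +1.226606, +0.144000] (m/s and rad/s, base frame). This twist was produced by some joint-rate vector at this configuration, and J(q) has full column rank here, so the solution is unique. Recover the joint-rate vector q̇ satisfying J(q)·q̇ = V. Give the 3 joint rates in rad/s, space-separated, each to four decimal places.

o_n = [-0.8639, 0.3791, -0.0293]
J₁: ẑ×o_n = [-0.3791, -0.8639, 0.0000], ω = ẑ
J2: z=[-0.5150, -0.8572, 0.0000] o=[-0.5829, 0.3502, 0.0000] → [0.0252, -0.0151, -0.2557, -0.5150, -0.8572, 0.0000]
J3: z=[-0.5150, -0.8572, 0.0000] o=[-0.6898, 0.4145, 0.5869] → [0.5282, -0.3174, -0.1310, -0.5150, -0.8572, 0.0000]
q̇ = J⁺·V = [0.1440, -0.6130, -0.8180]

0.1440 -0.6130 -0.8180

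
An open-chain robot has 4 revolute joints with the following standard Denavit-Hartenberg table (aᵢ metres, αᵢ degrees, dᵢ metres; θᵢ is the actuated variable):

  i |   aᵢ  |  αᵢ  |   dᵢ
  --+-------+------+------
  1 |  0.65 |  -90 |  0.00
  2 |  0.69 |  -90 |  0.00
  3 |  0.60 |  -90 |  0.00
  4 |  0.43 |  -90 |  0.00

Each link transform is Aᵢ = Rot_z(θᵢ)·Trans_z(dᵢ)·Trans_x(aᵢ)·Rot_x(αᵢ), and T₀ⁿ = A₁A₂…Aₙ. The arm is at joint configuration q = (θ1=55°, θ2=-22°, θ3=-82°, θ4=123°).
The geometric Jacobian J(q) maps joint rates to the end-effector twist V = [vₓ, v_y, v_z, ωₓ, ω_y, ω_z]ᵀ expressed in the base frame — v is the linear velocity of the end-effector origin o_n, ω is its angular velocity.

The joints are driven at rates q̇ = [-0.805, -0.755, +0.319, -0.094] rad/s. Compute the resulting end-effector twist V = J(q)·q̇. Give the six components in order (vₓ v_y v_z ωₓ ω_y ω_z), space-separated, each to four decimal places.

0.7398 -0.6000 0.4821 0.6268 -0.3984 -1.1356

o_n = [0.3926, 1.1923, 0.6119]
J₁: ẑ×o_n = [-1.1923, 0.3926, 0.0000], ω = ẑ
J2: z=[-0.8192, 0.5736, 0.0000] o=[0.3728, 0.5324, 0.0000] → [0.3510, 0.5013, -0.5519, -0.8192, 0.5736, 0.0000]
J3: z=[0.2149, 0.3069, -0.9272] o=[0.7398, 1.0565, 0.2585] → [0.2343, 0.2459, 0.1357, 0.2149, 0.3069, -0.9272]
J4: z=[0.6406, 0.6723, 0.3710] o=[0.2975, 1.4607, 0.2898] → [0.3162, -0.1711, -0.2359, 0.6406, 0.6723, 0.3710]
V = J·q̇ = [0.7398, -0.6000, 0.4821, 0.6268, -0.3984, -1.1356]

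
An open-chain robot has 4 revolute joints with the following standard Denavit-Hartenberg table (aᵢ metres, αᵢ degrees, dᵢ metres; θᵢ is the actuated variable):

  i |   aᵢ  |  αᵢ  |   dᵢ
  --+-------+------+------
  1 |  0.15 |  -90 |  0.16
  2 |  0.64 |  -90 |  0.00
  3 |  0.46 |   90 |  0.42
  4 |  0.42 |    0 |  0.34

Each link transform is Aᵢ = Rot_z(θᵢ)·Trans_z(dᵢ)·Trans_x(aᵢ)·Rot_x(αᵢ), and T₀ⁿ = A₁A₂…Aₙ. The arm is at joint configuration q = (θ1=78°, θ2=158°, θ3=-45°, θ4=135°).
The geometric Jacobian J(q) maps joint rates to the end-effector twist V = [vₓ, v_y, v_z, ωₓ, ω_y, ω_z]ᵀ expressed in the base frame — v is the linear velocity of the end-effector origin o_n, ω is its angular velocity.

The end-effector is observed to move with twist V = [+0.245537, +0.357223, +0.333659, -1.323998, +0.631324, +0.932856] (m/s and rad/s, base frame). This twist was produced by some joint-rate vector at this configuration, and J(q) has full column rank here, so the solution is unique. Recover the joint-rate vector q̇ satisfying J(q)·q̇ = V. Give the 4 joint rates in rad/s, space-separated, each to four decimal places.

0.1000 0.7970 0.6440 0.8900

o_n = [-0.4718, -0.5090, 0.6319]
J₁: ẑ×o_n = [0.5090, -0.4718, 0.0000], ω = ẑ
J2: z=[-0.9781, 0.2079, 0.0000] o=[0.0312, 0.1467, 0.1600] → [0.0981, 0.4616, 0.7460, -0.9781, 0.2079, 0.0000]
J3: z=[-0.0779, -0.3664, 0.9272] o=[-0.0922, -0.4337, -0.0797] → [-0.1910, -0.2966, -0.1332, -0.0779, -0.3664, 0.9272]
J4: z=[-0.5553, 0.7883, 0.2649] o=[-0.5058, -0.8150, 0.1878] → [0.2690, 0.2556, -0.1967, -0.5553, 0.7883, 0.2649]
q̇ = J⁺·V = [0.1000, 0.7970, 0.6440, 0.8900]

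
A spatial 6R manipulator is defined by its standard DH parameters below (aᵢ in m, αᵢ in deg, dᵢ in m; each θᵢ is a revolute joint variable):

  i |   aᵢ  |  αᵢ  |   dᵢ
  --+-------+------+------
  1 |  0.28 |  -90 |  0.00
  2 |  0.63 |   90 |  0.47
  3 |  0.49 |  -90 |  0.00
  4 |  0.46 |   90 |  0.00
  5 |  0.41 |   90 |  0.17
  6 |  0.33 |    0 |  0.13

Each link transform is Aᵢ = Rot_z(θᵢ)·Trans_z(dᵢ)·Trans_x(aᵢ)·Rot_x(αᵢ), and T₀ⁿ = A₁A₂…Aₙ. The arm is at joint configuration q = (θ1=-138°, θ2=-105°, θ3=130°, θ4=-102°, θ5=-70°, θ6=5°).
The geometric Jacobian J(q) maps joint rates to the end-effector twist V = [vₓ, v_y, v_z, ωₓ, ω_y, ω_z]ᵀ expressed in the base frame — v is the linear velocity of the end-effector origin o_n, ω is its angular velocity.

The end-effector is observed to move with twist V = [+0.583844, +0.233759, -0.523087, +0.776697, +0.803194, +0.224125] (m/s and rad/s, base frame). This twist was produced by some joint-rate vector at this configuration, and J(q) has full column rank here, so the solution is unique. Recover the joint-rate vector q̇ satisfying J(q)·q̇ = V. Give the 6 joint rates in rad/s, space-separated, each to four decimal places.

0.8380 0.3000 0.9220 0.3570 0.0260 -0.3470

o_n = [1.1063, -0.4534, 0.9090]
J₁: ẑ×o_n = [0.4534, 1.1063, -0.0000], ω = ẑ
J2: z=[0.6691, -0.7431, 0.0000] o=[-0.2081, -0.1874, 0.0000] → [-0.6755, -0.6082, 0.7988, 0.6691, -0.7431, 0.0000]
J3: z=[0.7178, 0.6463, -0.2588] o=[0.2276, -0.4275, 0.6085] → [0.1875, -0.4431, -0.5865, 0.7178, 0.6463, -0.2588]
J4: z=[-0.5774, 0.3450, -0.7399] o=[0.4182, -0.7610, 0.3043] → [0.4363, -0.1600, -0.4151, -0.5774, 0.3450, -0.7399]
J5: z=[-0.5297, 0.5313, 0.6611] o=[0.7040, -0.4051, 0.2472] → [0.3835, 0.6165, -0.1882, -0.5297, 0.5313, 0.6611]
J6: z=[-0.3863, -0.8451, 0.3697] o=[0.9235, -0.3392, 0.6273] → [-0.1959, 0.1764, 0.1986, -0.3863, -0.8451, 0.3697]
q̇ = J⁺·V = [0.8380, 0.3000, 0.9220, 0.3570, 0.0260, -0.3470]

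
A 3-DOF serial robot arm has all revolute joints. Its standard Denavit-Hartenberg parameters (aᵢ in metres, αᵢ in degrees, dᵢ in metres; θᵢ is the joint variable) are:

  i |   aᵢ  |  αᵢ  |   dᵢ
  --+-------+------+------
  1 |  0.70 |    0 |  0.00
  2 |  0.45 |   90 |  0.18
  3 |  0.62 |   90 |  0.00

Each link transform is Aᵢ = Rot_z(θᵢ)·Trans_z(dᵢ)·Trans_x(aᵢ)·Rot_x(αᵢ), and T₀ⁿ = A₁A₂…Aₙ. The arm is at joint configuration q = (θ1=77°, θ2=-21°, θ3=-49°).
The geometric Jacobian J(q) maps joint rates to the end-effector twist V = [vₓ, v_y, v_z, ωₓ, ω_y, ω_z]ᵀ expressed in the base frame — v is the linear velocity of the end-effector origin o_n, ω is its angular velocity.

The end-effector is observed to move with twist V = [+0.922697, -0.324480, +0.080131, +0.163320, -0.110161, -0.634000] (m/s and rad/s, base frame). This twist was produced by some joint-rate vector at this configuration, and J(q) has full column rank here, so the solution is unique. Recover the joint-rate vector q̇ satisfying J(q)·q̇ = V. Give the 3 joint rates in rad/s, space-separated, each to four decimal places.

-0.6170 -0.0170 0.1970

o_n = [0.6366, 1.3923, -0.2879]
J₁: ẑ×o_n = [-1.3923, 0.6366, 0.0000], ω = ẑ
J2: z=[0.0000, 0.0000, 1.0000] o=[0.1575, 0.6821, 0.0000] → [-0.7103, 0.4791, 0.0000, 0.0000, 0.0000, 1.0000]
J3: z=[0.8290, -0.5592, 0.0000] o=[0.4091, 1.0551, 0.1800] → [0.2617, 0.3879, 0.4068, 0.8290, -0.5592, 0.0000]
q̇ = J⁺·V = [-0.6170, -0.0170, 0.1970]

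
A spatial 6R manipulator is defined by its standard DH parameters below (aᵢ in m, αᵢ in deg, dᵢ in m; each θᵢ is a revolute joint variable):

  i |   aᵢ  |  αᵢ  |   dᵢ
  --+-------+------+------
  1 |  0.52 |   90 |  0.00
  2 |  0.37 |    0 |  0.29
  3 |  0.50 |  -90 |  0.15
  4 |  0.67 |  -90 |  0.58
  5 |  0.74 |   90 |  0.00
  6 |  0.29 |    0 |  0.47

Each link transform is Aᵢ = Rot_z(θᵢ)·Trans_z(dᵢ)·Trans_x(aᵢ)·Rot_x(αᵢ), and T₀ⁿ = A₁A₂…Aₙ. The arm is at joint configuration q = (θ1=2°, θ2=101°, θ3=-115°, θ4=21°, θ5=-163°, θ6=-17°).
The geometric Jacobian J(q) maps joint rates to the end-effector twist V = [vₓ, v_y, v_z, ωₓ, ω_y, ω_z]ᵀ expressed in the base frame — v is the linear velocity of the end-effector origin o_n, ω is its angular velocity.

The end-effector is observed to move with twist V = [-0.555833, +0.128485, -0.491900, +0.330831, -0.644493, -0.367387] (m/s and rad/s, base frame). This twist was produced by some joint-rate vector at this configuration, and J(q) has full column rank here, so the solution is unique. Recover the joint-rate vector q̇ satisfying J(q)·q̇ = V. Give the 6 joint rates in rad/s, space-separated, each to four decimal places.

-0.0810 0.6370 -0.3370 -0.9110 -0.4640 -0.7400

o_n = [0.6919, -0.6532, 0.7496]
J₁: ẑ×o_n = [0.6532, 0.6919, -0.0000], ω = ẑ
J2: z=[0.0349, -0.9994, 0.0000] o=[0.5197, 0.0181, 0.0000] → [-0.7491, -0.0262, 0.1487, 0.0349, -0.9994, 0.0000]
J3: z=[0.0349, -0.9994, 0.0000] o=[0.4592, -0.2741, 0.3632] → [-0.3862, -0.0135, 0.2193, 0.0349, -0.9994, 0.0000]
J4: z=[0.2418, 0.0084, 0.9703] o=[0.9493, -0.4071, 0.2422] → [0.2430, -0.3724, -0.0573, 0.2418, 0.0084, 0.9703]
J5: z=[-0.3801, 0.9209, 0.0867] o=[1.6877, -0.1411, 0.6537] → [0.1327, -0.0499, 1.1116, -0.3801, 0.9209, 0.0867]
J6: z=[-0.4922, -0.1220, -0.8619] o=[1.1082, -0.4151, 1.0234] → [-0.1718, 0.2240, 0.0664, -0.4922, -0.1220, -0.8619]
q̇ = J⁺·V = [-0.0810, 0.6370, -0.3370, -0.9110, -0.4640, -0.7400]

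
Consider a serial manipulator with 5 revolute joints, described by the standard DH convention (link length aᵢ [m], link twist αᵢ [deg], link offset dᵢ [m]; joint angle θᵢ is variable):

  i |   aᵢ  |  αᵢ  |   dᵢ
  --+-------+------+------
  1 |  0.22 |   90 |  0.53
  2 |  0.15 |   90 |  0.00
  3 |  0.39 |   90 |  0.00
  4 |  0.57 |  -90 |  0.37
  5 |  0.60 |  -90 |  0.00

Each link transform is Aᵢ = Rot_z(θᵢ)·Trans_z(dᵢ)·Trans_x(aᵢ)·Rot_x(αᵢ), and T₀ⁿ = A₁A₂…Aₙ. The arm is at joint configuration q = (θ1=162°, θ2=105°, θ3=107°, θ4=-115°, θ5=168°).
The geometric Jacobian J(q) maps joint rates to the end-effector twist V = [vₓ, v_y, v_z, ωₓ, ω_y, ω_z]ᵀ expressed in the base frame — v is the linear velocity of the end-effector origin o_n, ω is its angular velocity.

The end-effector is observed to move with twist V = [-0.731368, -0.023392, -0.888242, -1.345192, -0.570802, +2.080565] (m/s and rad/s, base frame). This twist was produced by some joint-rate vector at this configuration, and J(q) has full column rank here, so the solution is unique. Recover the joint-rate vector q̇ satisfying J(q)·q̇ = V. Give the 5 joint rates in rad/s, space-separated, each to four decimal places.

o_n = [-0.0177, 0.4805, 0.7932]
J₁: ẑ×o_n = [-0.4805, -0.0177, 0.0000], ω = ẑ
J2: z=[0.3090, 0.9511, 0.0000] o=[-0.2092, 0.0680, 0.5300] → [0.2504, -0.0813, -0.0547, 0.3090, 0.9511, 0.0000]
J3: z=[-0.9187, 0.2985, 0.2588] o=[-0.1723, 0.0560, 0.6749] → [-0.0745, 0.1487, -0.4361, -0.9187, 0.2985, 0.2588]
J4: z=[0.3257, 0.2016, 0.9237] o=[-0.0851, 0.4198, 0.5647] → [-0.0100, -0.0121, 0.0062, 0.3257, 0.2016, 0.9237]
J5: z=[0.5908, 0.7193, -0.3653] o=[0.4561, 0.1155, 0.8409] → [0.0991, 0.2012, 0.5565, 0.5908, 0.7193, -0.3653]
q̇ = J⁺·V = [0.9860, -0.3700, 0.9810, 0.5660, -0.8700]

0.9860 -0.3700 0.9810 0.5660 -0.8700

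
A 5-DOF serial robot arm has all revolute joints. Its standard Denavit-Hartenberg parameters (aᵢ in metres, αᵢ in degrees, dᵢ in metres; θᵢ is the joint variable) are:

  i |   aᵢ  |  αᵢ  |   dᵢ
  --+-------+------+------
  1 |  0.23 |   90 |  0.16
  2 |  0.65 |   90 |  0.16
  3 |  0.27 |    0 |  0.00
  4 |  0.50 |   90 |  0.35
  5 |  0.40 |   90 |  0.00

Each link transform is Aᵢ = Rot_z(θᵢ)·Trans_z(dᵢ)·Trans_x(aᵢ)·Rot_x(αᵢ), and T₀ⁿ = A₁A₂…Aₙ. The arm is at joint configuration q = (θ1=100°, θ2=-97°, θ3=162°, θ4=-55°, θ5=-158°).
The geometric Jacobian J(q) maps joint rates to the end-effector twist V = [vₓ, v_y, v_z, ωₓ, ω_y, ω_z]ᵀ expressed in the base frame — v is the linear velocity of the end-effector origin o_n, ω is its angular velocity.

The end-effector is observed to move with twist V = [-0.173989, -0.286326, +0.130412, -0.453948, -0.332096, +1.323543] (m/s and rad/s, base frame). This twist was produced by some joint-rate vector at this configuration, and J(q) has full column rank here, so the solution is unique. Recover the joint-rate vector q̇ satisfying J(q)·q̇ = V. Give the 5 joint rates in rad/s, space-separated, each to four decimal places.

0.4240 -0.2410 0.3250 0.0310 -0.9020

o_n = [0.3634, 0.0519, -0.1684]
J₁: ẑ×o_n = [-0.0519, 0.3634, 0.0000], ω = ẑ
J2: z=[0.9848, 0.1736, 0.0000] o=[-0.0399, 0.2265, 0.1600] → [-0.0570, 0.3234, -0.2420, 0.9848, 0.1736, 0.0000]
J3: z=[0.1724, -0.9775, 0.1219] o=[0.1314, 0.1763, -0.4852] → [-0.2944, -0.0263, 0.2054, 0.1724, -0.9775, 0.1219]
J4: z=[0.1724, -0.9775, 0.1219] o=[0.2081, 0.2216, -0.2303] → [-0.0398, 0.0083, 0.1226, 0.1724, -0.9775, 0.1219]
J5: z=[0.3082, -0.0640, -0.9492] o=[0.7362, -0.0200, -0.0425] → [0.0763, 0.3927, -0.0017, 0.3082, -0.0640, -0.9492]
q̇ = J⁺·V = [0.4240, -0.2410, 0.3250, 0.0310, -0.9020]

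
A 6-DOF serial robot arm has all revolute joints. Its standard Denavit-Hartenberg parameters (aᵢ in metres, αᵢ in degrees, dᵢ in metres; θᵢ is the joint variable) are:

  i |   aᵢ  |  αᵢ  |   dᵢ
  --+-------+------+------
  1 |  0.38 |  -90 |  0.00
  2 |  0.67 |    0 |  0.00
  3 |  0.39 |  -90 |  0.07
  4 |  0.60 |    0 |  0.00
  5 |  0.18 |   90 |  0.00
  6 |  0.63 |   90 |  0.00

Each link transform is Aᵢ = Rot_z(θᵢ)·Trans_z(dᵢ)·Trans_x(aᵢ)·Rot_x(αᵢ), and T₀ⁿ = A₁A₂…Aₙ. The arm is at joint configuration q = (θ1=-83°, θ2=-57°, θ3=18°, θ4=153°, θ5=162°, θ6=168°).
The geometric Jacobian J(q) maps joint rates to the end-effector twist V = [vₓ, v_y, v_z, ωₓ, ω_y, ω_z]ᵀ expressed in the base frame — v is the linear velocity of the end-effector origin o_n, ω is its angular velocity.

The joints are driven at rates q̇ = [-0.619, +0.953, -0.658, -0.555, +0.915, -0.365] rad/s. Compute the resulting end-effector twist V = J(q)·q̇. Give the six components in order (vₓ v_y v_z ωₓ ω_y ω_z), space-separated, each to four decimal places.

o_n = [-0.4491, -0.5340, 0.1750]
J₁: ẑ×o_n = [0.5340, -0.4491, 0.0000], ω = ẑ
J2: z=[0.9925, 0.1219, 0.0000] o=[0.0463, -0.3772, 0.0000] → [0.0213, -0.1737, -0.0952, 0.9925, 0.1219, 0.0000]
J3: z=[0.9925, 0.1219, 0.0000] o=[0.0908, -0.7394, 0.5619] → [-0.0472, 0.3840, 0.2697, 0.9925, 0.1219, 0.0000]
J4: z=[0.0767, -0.6246, -0.7771] o=[0.1972, -1.0317, 0.8073] → [0.7818, 0.5508, -0.3655, 0.0767, -0.6246, -0.7771]
J5: z=[0.0767, -0.6246, -0.7771] o=[-0.1238, -0.6525, 0.4709] → [0.2769, 0.2755, -0.1941, 0.0767, -0.6246, -0.7771]
J6: z=[0.6349, 0.6316, -0.4450] o=[0.0146, -0.7351, 0.5510] → [-0.1480, 0.4451, 0.4206, 0.6349, 0.6316, -0.4450]
V = J·q̇ = [-0.4056, -0.3562, -0.3965, 0.0887, -0.4195, -0.7363]

-0.4056 -0.3562 -0.3965 0.0887 -0.4195 -0.7363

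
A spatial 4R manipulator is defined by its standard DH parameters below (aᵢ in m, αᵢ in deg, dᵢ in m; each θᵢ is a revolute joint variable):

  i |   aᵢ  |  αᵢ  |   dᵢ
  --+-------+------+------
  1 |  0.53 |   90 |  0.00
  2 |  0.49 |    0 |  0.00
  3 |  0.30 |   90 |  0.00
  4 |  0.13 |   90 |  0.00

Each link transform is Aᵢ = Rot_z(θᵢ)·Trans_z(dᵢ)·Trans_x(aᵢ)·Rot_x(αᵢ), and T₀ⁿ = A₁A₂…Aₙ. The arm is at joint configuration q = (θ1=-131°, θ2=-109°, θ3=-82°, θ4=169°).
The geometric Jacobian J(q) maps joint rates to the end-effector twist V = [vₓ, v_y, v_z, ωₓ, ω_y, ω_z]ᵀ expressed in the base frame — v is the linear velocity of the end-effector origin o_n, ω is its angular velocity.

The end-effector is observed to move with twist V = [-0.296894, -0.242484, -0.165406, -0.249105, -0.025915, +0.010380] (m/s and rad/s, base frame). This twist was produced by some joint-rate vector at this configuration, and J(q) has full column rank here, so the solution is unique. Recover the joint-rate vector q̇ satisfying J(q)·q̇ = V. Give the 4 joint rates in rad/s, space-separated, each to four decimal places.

-0.9310 0.8270 -0.6560 0.9590

o_n = [-0.1508, -0.1356, -0.4304]
J₁: ẑ×o_n = [0.1356, -0.1508, 0.0000], ω = ẑ
J2: z=[-0.7547, 0.6561, 0.0000] o=[-0.3477, -0.4000, 0.0000] → [-0.2824, -0.3248, -0.3287, -0.7547, 0.6561, 0.0000]
J3: z=[-0.7547, 0.6561, 0.0000] o=[-0.2431, -0.2796, -0.4633] → [0.0216, 0.0248, -0.1692, -0.7547, 0.6561, 0.0000]
J4: z=[-0.1252, -0.1440, 0.9816] o=[-0.0498, -0.0573, -0.4061] → [0.0803, -0.1021, -0.0047, -0.1252, -0.1440, 0.9816]
q̇ = J⁺·V = [-0.9310, 0.8270, -0.6560, 0.9590]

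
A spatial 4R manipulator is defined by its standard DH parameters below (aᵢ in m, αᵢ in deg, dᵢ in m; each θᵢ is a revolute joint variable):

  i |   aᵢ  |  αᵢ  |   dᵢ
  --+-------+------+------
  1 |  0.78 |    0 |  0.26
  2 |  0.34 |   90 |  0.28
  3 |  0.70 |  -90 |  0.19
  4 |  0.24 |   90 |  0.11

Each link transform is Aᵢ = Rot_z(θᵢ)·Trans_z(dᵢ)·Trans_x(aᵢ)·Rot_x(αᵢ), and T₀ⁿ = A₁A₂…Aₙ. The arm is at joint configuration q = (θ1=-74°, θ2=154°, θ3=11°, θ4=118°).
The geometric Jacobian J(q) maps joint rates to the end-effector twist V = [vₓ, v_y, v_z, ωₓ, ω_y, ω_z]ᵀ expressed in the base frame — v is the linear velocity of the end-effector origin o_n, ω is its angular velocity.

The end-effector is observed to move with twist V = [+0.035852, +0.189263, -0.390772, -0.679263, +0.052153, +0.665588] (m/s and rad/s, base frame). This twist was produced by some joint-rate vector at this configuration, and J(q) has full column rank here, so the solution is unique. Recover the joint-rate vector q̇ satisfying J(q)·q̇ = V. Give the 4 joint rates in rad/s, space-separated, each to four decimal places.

o_n = [0.3489, 0.1360, 0.7600]
J₁: ẑ×o_n = [-0.1360, 0.3489, 0.0000], ω = ẑ
J2: z=[0.0000, 0.0000, 1.0000] o=[0.2150, -0.7498, 0.2600] → [-0.8857, 0.1339, 0.0000, 0.0000, 0.0000, 1.0000]
J3: z=[0.9848, -0.1736, 0.0000] o=[0.2740, -0.4149, 0.5400] → [-0.0382, -0.2167, 0.5555, 0.9848, -0.1736, 0.0000]
J4: z=[-0.0331, -0.1879, 0.9816] o=[0.5805, 0.2288, 0.6736] → [0.0748, -0.2244, -0.0404, -0.0331, -0.1879, 0.9816]
q̇ = J⁺·V = [0.3600, -0.0370, -0.6780, 0.3490]

0.3600 -0.0370 -0.6780 0.3490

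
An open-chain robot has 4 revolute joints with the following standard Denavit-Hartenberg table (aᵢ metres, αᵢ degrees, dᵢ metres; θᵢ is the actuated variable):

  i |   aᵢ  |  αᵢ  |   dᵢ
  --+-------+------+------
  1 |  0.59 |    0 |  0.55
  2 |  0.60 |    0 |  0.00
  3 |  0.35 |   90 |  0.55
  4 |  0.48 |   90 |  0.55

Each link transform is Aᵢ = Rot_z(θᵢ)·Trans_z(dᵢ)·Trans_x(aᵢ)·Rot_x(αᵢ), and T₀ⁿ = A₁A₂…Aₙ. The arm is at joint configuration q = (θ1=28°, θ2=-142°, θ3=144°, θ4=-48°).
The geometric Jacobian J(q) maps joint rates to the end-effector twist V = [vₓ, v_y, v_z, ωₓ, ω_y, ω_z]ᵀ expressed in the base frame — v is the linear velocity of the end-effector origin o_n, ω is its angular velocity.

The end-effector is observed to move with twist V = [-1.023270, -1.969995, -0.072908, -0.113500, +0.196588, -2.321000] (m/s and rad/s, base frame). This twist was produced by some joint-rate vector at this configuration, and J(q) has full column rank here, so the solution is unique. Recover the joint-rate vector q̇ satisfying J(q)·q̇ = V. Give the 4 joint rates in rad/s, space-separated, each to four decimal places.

o_n = [1.1332, -0.4119, 0.7433]
J₁: ẑ×o_n = [0.4119, 1.1332, -0.0000], ω = ẑ
J2: z=[0.0000, 0.0000, 1.0000] o=[0.5209, 0.2770, 0.5500] → [0.6888, 0.6122, -0.0000, 0.0000, 0.0000, 1.0000]
J3: z=[0.0000, 0.0000, 1.0000] o=[0.2769, -0.2711, 0.5500] → [0.1407, 0.8563, -0.0000, 0.0000, 0.0000, 1.0000]
J4: z=[0.5000, -0.8660, 0.0000] o=[0.5800, -0.0961, 1.1000] → [0.3089, 0.1784, 0.3212, 0.5000, -0.8660, 0.0000]
q̇ = J⁺·V = [-0.5560, -0.8680, -0.8970, -0.2270]

-0.5560 -0.8680 -0.8970 -0.2270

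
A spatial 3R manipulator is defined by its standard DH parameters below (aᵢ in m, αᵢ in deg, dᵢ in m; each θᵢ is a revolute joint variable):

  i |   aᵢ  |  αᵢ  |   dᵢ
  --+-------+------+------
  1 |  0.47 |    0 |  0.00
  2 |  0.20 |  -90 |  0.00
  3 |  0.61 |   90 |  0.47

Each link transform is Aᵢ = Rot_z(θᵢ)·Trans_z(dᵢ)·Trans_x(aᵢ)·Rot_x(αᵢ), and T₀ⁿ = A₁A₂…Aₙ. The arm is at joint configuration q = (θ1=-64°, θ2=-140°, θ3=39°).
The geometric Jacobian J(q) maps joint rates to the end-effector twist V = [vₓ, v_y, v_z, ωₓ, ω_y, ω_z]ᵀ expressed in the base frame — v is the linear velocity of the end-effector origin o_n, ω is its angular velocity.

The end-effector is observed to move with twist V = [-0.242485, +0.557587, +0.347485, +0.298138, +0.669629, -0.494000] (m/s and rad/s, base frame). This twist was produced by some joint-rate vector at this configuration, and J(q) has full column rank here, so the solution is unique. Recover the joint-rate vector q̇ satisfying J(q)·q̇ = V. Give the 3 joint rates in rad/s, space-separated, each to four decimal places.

0.2160 -0.7100 -0.7330

o_n = [-0.6009, -0.5776, -0.3839]
J₁: ẑ×o_n = [0.5776, -0.6009, 0.0000], ω = ẑ
J2: z=[0.0000, 0.0000, 1.0000] o=[0.2060, -0.4224, 0.0000] → [0.1552, -0.8069, 0.0000, 0.0000, 0.0000, 1.0000]
J3: z=[-0.4067, -0.9135, 0.0000] o=[0.0233, -0.3411, 0.0000] → [0.3507, -0.1561, -0.4741, -0.4067, -0.9135, 0.0000]
q̇ = J⁺·V = [0.2160, -0.7100, -0.7330]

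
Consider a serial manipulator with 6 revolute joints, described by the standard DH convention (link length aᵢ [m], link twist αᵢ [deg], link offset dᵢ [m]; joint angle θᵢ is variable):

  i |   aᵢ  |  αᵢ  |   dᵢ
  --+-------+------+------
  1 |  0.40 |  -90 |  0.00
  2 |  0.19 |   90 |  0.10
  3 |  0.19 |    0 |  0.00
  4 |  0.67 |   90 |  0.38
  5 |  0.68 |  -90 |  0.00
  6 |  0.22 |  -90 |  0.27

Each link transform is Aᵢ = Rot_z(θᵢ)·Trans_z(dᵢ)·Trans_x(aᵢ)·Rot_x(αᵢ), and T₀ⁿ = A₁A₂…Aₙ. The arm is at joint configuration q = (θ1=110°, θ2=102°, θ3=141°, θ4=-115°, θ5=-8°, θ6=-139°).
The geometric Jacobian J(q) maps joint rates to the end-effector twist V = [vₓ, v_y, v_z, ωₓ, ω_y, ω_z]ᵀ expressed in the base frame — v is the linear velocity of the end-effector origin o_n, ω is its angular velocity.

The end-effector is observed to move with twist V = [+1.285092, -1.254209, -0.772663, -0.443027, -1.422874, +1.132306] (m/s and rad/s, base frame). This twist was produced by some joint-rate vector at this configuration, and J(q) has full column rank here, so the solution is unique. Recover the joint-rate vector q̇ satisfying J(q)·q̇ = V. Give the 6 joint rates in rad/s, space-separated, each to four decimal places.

0.7700 0.6830 -0.5020 -0.7290 -0.2450 -0.0040

o_n = [-0.8298, 0.4578, -1.2926]
J₁: ẑ×o_n = [-0.4578, -0.8298, 0.0000], ω = ẑ
J2: z=[-0.9397, -0.3420, 0.0000] o=[-0.1368, 0.3759, 0.0000] → [0.4421, -1.2146, -0.3140, -0.9397, -0.3420, 0.0000]
J3: z=[-0.3345, 0.9192, -0.2079] o=[-0.2173, 0.3046, -0.1858] → [-0.9854, -0.2429, 0.5117, -0.3345, 0.9192, -0.2079]
J4: z=[-0.3345, 0.9192, -0.2079] o=[-0.3401, 0.2925, -0.0414] → [-1.1156, -0.3168, 0.3948, -0.3345, 0.9192, -0.2079]
J5: z=[0.8758, 0.2218, -0.4288] o=[-0.7004, 0.4237, -0.7095] → [-0.1147, 0.5661, 0.0585, 0.8758, 0.2218, -0.4288]
J6: z=[-0.3797, 0.8649, -0.3282] o=[-0.9031, 0.1175, -1.2818] → [0.1024, -0.0282, -0.1927, -0.3797, 0.8649, -0.3282]
q̇ = J⁺·V = [0.7700, 0.6830, -0.5020, -0.7290, -0.2450, -0.0040]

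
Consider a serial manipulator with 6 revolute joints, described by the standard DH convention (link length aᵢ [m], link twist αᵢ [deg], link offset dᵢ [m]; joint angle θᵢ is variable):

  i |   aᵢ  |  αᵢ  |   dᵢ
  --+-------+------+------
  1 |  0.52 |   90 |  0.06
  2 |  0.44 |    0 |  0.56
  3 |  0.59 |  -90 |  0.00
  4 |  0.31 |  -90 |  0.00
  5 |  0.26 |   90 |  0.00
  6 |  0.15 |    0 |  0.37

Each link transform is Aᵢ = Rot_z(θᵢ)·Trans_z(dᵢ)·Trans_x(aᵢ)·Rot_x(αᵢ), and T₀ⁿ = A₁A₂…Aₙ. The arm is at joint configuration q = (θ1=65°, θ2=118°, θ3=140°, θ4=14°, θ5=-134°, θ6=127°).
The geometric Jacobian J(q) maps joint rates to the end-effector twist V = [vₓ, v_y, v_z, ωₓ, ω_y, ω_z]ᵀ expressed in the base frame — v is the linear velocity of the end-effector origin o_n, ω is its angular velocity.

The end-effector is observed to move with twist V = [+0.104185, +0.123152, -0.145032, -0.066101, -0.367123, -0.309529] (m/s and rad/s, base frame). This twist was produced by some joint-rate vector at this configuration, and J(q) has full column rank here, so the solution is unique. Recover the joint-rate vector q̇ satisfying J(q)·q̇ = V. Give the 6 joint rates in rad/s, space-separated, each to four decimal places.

o_n = [0.4521, -0.1228, -0.0019]
J₁: ẑ×o_n = [0.1228, 0.4521, -0.0000], ω = ẑ
J2: z=[0.9063, -0.4226, 0.0000] o=[0.2198, 0.4713, 0.0600] → [0.0262, 0.0561, -0.4403, 0.9063, -0.4226, 0.0000]
J3: z=[0.9063, -0.4226, 0.0000] o=[0.6400, 0.0474, 0.4485] → [0.1904, 0.4082, -0.2337, 0.9063, -0.4226, 0.0000]
J4: z=[0.4134, 0.8865, -0.2079] o=[0.5882, -0.0638, -0.1286] → [0.1000, -0.0241, 0.0962, 0.4134, 0.8865, -0.2079]
J5: z=[-0.8581, 0.4557, 0.2366] o=[0.4938, -0.0888, -0.4228] → [0.1999, 0.3513, 0.0482, -0.8581, 0.4557, 0.2366]
J6: z=[-0.0681, -0.5578, 0.8271] o=[0.6261, 0.0916, -0.2903] → [0.0165, -0.1242, -0.0824, -0.0681, -0.5578, 0.8271]
q̇ = J⁺·V = [-0.6100, -0.0150, 0.5720, -0.3180, 0.5010, 0.1400]

-0.6100 -0.0150 0.5720 -0.3180 0.5010 0.1400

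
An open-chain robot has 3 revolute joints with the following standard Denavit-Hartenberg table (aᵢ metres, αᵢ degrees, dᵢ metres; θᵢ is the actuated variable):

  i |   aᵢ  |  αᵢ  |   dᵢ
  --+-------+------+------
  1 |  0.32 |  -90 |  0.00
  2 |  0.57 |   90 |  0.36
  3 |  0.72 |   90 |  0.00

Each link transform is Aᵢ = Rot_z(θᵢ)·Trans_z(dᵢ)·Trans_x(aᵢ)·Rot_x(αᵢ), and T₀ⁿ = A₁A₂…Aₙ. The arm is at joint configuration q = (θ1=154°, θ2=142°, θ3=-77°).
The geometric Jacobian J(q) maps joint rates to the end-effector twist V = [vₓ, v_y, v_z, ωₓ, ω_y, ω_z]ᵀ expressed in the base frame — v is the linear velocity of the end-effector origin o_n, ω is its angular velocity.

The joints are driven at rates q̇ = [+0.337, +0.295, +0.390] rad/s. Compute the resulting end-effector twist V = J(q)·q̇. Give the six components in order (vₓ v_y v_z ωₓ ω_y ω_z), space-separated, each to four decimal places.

0.2201 -0.0813 0.0017 -0.3451 -0.1599 0.0297

o_n = [0.3805, 0.1944, -0.4506]
J₁: ẑ×o_n = [-0.1944, 0.3805, 0.0000], ω = ẑ
J2: z=[-0.4384, -0.8988, 0.0000] o=[-0.2876, 0.1403, 0.0000] → [0.4050, -0.1975, 0.5768, -0.4384, -0.8988, 0.0000]
J3: z=[-0.5534, 0.2699, -0.7880] o=[-0.0417, -0.3802, -0.3509] → [0.4259, -0.3879, -0.4319, -0.5534, 0.2699, -0.7880]
V = J·q̇ = [0.2201, -0.0813, 0.0017, -0.3451, -0.1599, 0.0297]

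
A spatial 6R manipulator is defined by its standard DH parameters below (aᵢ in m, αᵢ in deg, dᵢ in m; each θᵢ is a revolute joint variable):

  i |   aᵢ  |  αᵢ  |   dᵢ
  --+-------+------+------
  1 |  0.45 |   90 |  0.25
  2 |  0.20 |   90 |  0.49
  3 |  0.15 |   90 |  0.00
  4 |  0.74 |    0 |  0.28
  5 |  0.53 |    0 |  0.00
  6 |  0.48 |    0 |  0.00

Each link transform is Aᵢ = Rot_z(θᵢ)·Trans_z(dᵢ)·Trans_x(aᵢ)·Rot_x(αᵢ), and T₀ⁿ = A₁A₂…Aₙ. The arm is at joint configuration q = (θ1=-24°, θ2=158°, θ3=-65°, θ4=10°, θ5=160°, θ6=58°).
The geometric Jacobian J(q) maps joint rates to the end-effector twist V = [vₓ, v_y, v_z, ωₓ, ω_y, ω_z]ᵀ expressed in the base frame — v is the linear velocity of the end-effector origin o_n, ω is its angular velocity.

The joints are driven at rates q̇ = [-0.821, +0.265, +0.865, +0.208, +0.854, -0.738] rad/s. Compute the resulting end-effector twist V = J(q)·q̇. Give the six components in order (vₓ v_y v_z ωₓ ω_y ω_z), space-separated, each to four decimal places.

-0.5656 0.0782 -0.4265 0.4927 -0.3595 -0.1290

o_n = [0.2592, -0.4869, 0.1092]
J₁: ẑ×o_n = [0.4869, 0.2592, -0.0000], ω = ẑ
J2: z=[-0.4067, -0.9135, 0.0000] o=[0.4111, -0.1830, 0.2500] → [0.1286, -0.0573, -0.0151, -0.4067, -0.9135, 0.0000]
J3: z=[0.3422, -0.1524, 0.9272] o=[0.0424, -0.5552, 0.3249] → [-0.0305, 0.2749, 0.0564, 0.3422, -0.1524, 0.9272]
J4: z=[0.9396, 0.0443, -0.3395] o=[0.0440, -0.4071, 0.3487] → [-0.0377, 0.1519, -0.0845, 0.9396, 0.0443, -0.3395]
J5: z=[0.9396, 0.0443, -0.3395] o=[0.3588, 0.3052, 0.4881] → [-0.2857, 0.3898, -0.7398, 0.9396, 0.0443, -0.3395]
J6: z=[0.9396, 0.0443, -0.3395] o=[0.3847, -0.2242, 0.4908] → [-0.1061, 0.4011, -0.2413, 0.9396, 0.0443, -0.3395]
V = J·q̇ = [-0.5656, 0.0782, -0.4265, 0.4927, -0.3595, -0.1290]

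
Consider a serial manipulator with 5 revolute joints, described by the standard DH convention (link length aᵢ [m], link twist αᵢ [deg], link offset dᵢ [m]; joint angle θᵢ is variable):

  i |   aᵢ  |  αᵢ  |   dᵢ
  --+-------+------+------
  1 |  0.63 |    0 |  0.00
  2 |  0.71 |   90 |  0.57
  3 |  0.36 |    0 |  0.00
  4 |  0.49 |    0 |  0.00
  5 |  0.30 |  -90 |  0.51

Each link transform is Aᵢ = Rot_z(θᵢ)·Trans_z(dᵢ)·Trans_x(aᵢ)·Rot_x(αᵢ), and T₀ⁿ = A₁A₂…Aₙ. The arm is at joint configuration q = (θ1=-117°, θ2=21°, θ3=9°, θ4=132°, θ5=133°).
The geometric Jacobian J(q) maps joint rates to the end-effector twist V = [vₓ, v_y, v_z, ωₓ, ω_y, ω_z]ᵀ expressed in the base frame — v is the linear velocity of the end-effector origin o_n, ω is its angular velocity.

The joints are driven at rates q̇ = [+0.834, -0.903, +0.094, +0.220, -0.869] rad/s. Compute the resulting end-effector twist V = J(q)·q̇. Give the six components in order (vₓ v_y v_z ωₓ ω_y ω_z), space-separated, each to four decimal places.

0.4514 0.0683 -0.0978 0.5520 -0.0580 -0.0690

o_n = [-0.8670, -1.2099, 0.6354]
J₁: ẑ×o_n = [1.2099, -0.8670, 0.0000], ω = ẑ
J2: z=[0.0000, 0.0000, 1.0000] o=[-0.2860, -0.5613, 0.0000] → [0.6485, -0.5810, 0.0000, 0.0000, 0.0000, 1.0000]
J3: z=[-0.9945, 0.1045, 0.0000] o=[-0.3602, -1.2674, 0.5700] → [0.0068, 0.0651, -0.0043, -0.9945, 0.1045, 0.0000]
J4: z=[-0.9945, 0.1045, 0.0000] o=[-0.3974, -1.6211, 0.6263] → [0.0010, 0.0090, -0.3599, -0.9945, 0.1045, 0.0000]
J5: z=[-0.9945, 0.1045, 0.0000] o=[-0.3576, -1.2423, 0.9347] → [-0.0313, -0.2976, 0.0209, -0.9945, 0.1045, 0.0000]
V = J·q̇ = [0.4514, 0.0683, -0.0978, 0.5520, -0.0580, -0.0690]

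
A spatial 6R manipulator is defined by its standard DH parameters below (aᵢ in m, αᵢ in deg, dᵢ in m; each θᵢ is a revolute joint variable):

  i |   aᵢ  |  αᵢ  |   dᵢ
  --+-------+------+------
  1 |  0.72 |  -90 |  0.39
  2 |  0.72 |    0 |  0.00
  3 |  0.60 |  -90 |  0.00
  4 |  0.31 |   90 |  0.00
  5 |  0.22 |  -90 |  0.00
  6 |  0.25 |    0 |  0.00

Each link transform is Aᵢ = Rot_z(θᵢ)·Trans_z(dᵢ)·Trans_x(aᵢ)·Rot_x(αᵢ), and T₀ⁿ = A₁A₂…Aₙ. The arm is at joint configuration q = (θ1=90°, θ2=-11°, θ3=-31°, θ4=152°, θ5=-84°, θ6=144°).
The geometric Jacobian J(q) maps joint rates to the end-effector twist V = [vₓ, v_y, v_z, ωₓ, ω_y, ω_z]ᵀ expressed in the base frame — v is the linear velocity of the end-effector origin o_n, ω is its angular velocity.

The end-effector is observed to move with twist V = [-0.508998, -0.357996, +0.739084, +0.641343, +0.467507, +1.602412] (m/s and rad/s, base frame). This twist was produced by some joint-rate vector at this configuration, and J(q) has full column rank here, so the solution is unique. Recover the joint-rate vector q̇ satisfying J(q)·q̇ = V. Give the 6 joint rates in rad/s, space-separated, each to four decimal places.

0.3350 -0.9070 0.5270 -0.5310 0.7920 -0.9380

o_n = [0.0167, 1.6050, 0.7116]
J₁: ẑ×o_n = [-1.6050, 0.0167, 0.0000], ω = ẑ
J2: z=[-1.0000, 0.0000, 0.0000] o=[0.0000, 0.7200, 0.3900] → [-0.0000, 0.3216, -0.8850, -1.0000, 0.0000, 0.0000]
J3: z=[-1.0000, 0.0000, 0.0000] o=[0.0000, 1.4268, 0.5274] → [0.0000, 0.1842, -0.1782, -1.0000, 0.0000, 0.0000]
J4: z=[-0.0000, 0.6691, -0.7431] o=[0.0000, 1.8727, 0.9289] → [-0.3443, -0.0124, -0.0111, -0.0000, 0.6691, -0.7431]
J5: z=[0.8829, 0.3489, 0.3141] o=[0.1455, 1.6692, 0.7457] → [0.0083, -0.0103, -0.0118, 0.8829, 0.3489, 0.3141]
J6: z=[0.4669, -0.5826, -0.6653] o=[0.1563, 1.5078, 0.8947] → [0.1714, 0.1784, -0.0360, 0.4669, -0.5826, -0.6653]
q̇ = J⁺·V = [0.3350, -0.9070, 0.5270, -0.5310, 0.7920, -0.9380]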